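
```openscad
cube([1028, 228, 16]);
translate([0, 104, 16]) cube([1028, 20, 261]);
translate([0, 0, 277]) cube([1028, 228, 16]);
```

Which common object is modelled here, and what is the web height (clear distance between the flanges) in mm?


An I-beam. The web height is 261 mm.

Two wide flanges with a thin centred web — an I-beam. Overall 293 mm minus two 16 mm flanges gives a web of 293 − 2·16 = 261 mm.


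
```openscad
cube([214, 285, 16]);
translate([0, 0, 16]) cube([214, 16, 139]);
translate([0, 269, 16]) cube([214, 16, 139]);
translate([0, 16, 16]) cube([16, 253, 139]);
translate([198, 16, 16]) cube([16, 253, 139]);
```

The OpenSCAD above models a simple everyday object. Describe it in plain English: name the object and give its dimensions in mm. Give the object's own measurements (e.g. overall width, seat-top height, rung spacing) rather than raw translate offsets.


An open-topped rectangular box: outside dimensions 214×285×155 mm, with a uniform wall and base thickness of 16 mm. The base is a full 214×285 slab on the floor; four walls sit on top of the base. The front and back walls (the −y and +y sides) span the full width; the two side walls fit between them.


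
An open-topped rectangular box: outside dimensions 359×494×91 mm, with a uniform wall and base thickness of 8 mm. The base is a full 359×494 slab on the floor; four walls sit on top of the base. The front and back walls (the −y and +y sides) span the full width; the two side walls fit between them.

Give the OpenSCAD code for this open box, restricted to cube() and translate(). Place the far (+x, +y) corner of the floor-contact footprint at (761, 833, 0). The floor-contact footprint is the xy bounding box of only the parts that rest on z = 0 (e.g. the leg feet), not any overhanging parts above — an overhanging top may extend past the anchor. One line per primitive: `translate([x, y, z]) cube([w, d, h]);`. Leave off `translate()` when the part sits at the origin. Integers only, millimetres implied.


translate([402, 339, 0]) cube([359, 494, 8]);
translate([402, 339, 8]) cube([359, 8, 83]);
translate([402, 825, 8]) cube([359, 8, 83]);
translate([402, 347, 8]) cube([8, 478, 83]);
translate([753, 347, 8]) cube([8, 478, 83]);


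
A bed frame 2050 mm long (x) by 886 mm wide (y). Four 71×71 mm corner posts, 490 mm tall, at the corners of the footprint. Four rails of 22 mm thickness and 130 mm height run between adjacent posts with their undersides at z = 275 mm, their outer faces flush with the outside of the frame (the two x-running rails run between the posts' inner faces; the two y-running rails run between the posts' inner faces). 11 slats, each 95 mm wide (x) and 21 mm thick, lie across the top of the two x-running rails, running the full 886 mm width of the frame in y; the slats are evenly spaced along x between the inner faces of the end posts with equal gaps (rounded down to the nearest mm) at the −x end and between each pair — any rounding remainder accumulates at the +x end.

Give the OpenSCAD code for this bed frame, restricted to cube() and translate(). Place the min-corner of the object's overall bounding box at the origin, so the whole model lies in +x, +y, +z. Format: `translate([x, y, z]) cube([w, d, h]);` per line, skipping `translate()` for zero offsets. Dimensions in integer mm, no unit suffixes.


cube([71, 71, 490]);
translate([0, 815, 0]) cube([71, 71, 490]);
translate([1979, 0, 0]) cube([71, 71, 490]);
translate([1979, 815, 0]) cube([71, 71, 490]);
translate([71, 0, 275]) cube([1908, 22, 130]);
translate([71, 864, 275]) cube([1908, 22, 130]);
translate([0, 71, 275]) cube([22, 744, 130]);
translate([2028, 71, 275]) cube([22, 744, 130]);
translate([142, 0, 405]) cube([95, 886, 21]);
translate([308, 0, 405]) cube([95, 886, 21]);
translate([474, 0, 405]) cube([95, 886, 21]);
translate([640, 0, 405]) cube([95, 886, 21]);
translate([806, 0, 405]) cube([95, 886, 21]);
translate([972, 0, 405]) cube([95, 886, 21]);
translate([1138, 0, 405]) cube([95, 886, 21]);
translate([1304, 0, 405]) cube([95, 886, 21]);
translate([1470, 0, 405]) cube([95, 886, 21]);
translate([1636, 0, 405]) cube([95, 886, 21]);
translate([1802, 0, 405]) cube([95, 886, 21]);


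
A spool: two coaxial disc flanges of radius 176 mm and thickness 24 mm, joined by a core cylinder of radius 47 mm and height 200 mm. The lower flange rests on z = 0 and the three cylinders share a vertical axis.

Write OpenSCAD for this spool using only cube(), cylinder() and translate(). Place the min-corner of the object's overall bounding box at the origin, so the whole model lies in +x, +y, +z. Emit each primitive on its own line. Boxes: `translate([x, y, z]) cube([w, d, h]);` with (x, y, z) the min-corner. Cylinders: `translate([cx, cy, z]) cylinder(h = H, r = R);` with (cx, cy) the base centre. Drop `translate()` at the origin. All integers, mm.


translate([176, 176, 0]) cylinder(h = 24, r = 176);
translate([176, 176, 24]) cylinder(h = 200, r = 47);
translate([176, 176, 224]) cylinder(h = 24, r = 176);


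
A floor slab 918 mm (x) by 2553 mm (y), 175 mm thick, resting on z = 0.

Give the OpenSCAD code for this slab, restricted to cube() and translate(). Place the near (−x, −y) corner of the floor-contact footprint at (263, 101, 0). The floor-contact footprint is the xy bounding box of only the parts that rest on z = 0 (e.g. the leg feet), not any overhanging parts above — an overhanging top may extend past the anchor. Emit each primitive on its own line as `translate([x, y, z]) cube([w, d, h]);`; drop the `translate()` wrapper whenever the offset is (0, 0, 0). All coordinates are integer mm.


translate([263, 101, 0]) cube([918, 2553, 175]);


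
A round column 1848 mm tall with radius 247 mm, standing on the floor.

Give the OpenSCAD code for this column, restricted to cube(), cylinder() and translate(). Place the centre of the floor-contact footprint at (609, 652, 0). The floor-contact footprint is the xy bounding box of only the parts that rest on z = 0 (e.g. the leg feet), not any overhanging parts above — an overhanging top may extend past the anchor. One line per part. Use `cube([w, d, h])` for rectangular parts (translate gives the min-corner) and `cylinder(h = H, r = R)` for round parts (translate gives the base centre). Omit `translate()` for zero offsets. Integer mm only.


translate([609, 652, 0]) cylinder(h = 1848, r = 247);


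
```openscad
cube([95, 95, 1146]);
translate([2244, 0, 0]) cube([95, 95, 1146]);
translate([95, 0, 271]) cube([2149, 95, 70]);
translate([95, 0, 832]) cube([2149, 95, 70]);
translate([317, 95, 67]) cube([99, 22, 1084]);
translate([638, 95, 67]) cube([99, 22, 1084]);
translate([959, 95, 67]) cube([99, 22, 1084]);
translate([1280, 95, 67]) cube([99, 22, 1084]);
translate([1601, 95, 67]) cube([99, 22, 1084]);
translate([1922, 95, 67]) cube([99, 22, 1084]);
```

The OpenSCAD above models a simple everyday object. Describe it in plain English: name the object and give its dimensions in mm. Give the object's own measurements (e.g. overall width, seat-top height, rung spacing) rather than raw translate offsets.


A fence section. Two 95×95 mm posts, 1146 mm tall, stand on the floor with a clear span of 2149 mm between their inner faces. Two horizontal rails of 95×70 mm section span the gap between the posts with their undersides at z = 271 mm and z = 832 mm, flush with the posts' −y face. 6 pickets, each 99 mm wide, 22 mm thick and 1084 mm tall, are fixed to the +y face of the rails with their bottoms at z = 67 mm, spaced across the span with a 222 mm gap after the −x post and between neighbouring pickets, with 223 mm left before the +x post.


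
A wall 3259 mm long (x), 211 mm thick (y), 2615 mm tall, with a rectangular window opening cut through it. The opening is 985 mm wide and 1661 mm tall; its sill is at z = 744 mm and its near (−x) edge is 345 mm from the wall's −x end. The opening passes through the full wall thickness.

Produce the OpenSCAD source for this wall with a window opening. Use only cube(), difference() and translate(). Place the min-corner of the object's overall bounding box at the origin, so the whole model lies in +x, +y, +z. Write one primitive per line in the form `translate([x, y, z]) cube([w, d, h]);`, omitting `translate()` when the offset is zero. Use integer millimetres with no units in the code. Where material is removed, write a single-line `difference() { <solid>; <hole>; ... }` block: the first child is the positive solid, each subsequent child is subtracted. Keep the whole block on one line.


difference() { cube([3259, 211, 2615]); translate([345, 0, 744]) cube([985, 211, 1661]); }


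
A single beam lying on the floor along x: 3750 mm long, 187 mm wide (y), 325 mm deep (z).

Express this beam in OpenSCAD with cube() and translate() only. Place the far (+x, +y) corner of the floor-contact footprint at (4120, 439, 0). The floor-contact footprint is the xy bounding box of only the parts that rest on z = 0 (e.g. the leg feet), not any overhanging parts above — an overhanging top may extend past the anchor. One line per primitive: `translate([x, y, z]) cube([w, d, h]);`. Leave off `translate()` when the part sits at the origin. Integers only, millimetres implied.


translate([370, 252, 0]) cube([3750, 187, 325]);


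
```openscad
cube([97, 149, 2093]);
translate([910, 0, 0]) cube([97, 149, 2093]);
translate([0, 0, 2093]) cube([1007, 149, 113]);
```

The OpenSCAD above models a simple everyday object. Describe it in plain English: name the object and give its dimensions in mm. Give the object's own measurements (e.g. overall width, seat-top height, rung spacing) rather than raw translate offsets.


A door frame. The clear opening is 813 mm wide and 2093 mm high. Two 97 mm wide jambs, 149 mm deep, stand either side of the opening from the floor to the top of the opening. A 113 mm thick head sits across the top of both jambs, spanning the full outside width of the frame.


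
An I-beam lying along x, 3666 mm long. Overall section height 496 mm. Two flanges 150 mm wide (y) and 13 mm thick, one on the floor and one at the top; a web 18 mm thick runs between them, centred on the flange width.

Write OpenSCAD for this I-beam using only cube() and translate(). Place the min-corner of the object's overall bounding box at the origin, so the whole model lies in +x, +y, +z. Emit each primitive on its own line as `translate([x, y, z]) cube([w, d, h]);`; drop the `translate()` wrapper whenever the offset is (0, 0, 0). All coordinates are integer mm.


cube([3666, 150, 13]);
translate([0, 66, 13]) cube([3666, 18, 470]);
translate([0, 0, 483]) cube([3666, 150, 13]);


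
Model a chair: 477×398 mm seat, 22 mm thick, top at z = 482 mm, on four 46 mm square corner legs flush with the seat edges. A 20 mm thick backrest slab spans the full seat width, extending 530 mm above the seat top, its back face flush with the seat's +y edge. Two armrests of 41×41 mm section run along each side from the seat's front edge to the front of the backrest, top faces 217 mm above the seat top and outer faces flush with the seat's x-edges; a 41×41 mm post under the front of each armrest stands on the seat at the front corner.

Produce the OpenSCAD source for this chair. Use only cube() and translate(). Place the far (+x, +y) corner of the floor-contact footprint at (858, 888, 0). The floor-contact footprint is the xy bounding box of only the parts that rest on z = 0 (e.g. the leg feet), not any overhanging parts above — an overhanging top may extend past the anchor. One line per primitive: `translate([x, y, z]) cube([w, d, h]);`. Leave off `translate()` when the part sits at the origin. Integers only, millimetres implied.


// leg_h = 482 - 22 = 460
// arm post h = 217 - 41 = 176
translate([381, 490, 460]) cube([477, 398, 22]);
translate([381, 490, 0]) cube([46, 46, 460]);
translate([812, 490, 0]) cube([46, 46, 460]);
translate([381, 842, 0]) cube([46, 46, 460]);
translate([812, 842, 0]) cube([46, 46, 460]);
translate([381, 868, 482]) cube([477, 20, 530]);
translate([381, 490, 658]) cube([41, 378, 41]);
translate([817, 490, 658]) cube([41, 378, 41]);
translate([381, 490, 482]) cube([41, 41, 176]);
translate([817, 490, 482]) cube([41, 41, 176]);


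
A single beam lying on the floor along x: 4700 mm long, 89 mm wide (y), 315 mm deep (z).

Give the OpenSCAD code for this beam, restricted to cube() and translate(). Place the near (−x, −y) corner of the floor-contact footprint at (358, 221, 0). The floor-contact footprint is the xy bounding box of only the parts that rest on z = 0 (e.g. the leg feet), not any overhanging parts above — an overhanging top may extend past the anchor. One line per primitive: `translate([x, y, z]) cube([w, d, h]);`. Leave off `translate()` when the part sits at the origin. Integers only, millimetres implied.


translate([358, 221, 0]) cube([4700, 89, 315]);


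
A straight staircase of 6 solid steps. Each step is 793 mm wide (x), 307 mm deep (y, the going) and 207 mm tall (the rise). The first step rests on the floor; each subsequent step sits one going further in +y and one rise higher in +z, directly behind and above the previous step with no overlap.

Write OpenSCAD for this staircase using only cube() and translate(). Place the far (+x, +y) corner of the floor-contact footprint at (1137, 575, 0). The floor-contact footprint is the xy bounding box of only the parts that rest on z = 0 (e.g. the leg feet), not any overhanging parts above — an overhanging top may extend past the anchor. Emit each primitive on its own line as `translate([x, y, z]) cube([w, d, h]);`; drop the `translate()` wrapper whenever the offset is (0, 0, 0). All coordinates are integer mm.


translate([344, 268, 0]) cube([793, 307, 207]);
translate([344, 575, 207]) cube([793, 307, 207]);
translate([344, 882, 414]) cube([793, 307, 207]);
translate([344, 1189, 621]) cube([793, 307, 207]);
translate([344, 1496, 828]) cube([793, 307, 207]);
translate([344, 1803, 1035]) cube([793, 307, 207]);


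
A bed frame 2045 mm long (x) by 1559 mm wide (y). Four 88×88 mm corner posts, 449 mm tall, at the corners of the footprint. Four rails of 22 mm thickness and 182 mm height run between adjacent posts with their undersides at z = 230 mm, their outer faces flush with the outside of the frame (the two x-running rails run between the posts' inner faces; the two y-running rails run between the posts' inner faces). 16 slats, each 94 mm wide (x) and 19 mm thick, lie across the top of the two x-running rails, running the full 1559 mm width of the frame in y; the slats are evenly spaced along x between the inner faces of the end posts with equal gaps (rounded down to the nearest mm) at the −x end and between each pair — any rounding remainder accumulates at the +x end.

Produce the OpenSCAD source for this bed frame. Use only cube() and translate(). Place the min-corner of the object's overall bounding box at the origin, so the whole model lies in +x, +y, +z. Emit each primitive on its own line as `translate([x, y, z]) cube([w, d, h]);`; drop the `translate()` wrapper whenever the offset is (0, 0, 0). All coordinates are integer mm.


// slat z = rail_z + rail_h = 230 + 182 = 412
// slat gap = ⌊(1869 − 16·94) / 17⌋ = 21
cube([88, 88, 449]);
translate([0, 1471, 0]) cube([88, 88, 449]);
translate([1957, 0, 0]) cube([88, 88, 449]);
translate([1957, 1471, 0]) cube([88, 88, 449]);
translate([88, 0, 230]) cube([1869, 22, 182]);
translate([88, 1537, 230]) cube([1869, 22, 182]);
translate([0, 88, 230]) cube([22, 1383, 182]);
translate([2023, 88, 230]) cube([22, 1383, 182]);
translate([109, 0, 412]) cube([94, 1559, 19]);
translate([224, 0, 412]) cube([94, 1559, 19]);
translate([339, 0, 412]) cube([94, 1559, 19]);
translate([454, 0, 412]) cube([94, 1559, 19]);
translate([569, 0, 412]) cube([94, 1559, 19]);
translate([684, 0, 412]) cube([94, 1559, 19]);
translate([799, 0, 412]) cube([94, 1559, 19]);
translate([914, 0, 412]) cube([94, 1559, 19]);
translate([1029, 0, 412]) cube([94, 1559, 19]);
translate([1144, 0, 412]) cube([94, 1559, 19]);
translate([1259, 0, 412]) cube([94, 1559, 19]);
translate([1374, 0, 412]) cube([94, 1559, 19]);
translate([1489, 0, 412]) cube([94, 1559, 19]);
translate([1604, 0, 412]) cube([94, 1559, 19]);
translate([1719, 0, 412]) cube([94, 1559, 19]);
translate([1834, 0, 412]) cube([94, 1559, 19]);


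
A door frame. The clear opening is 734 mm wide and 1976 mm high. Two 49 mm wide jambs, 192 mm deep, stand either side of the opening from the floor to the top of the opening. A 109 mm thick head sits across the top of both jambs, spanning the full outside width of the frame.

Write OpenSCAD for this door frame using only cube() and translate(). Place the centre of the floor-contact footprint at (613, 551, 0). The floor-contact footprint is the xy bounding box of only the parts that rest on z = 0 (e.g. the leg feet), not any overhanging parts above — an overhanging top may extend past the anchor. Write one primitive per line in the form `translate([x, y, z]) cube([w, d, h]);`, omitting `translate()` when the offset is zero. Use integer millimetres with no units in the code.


translate([197, 455, 0]) cube([49, 192, 1976]);
translate([980, 455, 0]) cube([49, 192, 1976]);
translate([197, 455, 1976]) cube([832, 192, 109]);


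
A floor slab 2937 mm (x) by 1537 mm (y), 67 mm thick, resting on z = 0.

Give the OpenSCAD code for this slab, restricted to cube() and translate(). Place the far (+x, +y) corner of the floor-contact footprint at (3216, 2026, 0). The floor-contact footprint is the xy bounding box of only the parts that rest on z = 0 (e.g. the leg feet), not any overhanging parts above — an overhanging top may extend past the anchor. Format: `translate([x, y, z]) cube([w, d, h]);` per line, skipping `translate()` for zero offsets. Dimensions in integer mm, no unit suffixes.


translate([279, 489, 0]) cube([2937, 1537, 67]);


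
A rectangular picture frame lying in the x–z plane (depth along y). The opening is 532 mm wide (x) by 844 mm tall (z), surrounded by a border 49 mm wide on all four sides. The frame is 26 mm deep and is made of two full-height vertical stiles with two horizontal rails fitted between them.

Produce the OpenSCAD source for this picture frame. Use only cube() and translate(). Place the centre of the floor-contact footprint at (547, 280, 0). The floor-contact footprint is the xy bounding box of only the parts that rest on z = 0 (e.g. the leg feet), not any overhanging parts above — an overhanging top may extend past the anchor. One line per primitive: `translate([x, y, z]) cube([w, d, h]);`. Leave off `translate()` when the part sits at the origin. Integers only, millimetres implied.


translate([232, 267, 0]) cube([49, 26, 942]);
translate([813, 267, 0]) cube([49, 26, 942]);
translate([281, 267, 0]) cube([532, 26, 49]);
translate([281, 267, 893]) cube([532, 26, 49]);


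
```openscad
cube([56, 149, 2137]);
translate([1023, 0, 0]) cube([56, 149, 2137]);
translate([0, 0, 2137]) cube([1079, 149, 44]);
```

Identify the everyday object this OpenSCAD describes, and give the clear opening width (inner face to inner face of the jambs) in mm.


A door frame. The clear opening width is 967 mm.

Two 2137 mm tall posts with a header on top — a door frame. The left jamb is 56 mm wide at x = 0; the right jamb starts at x = 1023. The clear opening is 1023 − 56 = 967 mm.


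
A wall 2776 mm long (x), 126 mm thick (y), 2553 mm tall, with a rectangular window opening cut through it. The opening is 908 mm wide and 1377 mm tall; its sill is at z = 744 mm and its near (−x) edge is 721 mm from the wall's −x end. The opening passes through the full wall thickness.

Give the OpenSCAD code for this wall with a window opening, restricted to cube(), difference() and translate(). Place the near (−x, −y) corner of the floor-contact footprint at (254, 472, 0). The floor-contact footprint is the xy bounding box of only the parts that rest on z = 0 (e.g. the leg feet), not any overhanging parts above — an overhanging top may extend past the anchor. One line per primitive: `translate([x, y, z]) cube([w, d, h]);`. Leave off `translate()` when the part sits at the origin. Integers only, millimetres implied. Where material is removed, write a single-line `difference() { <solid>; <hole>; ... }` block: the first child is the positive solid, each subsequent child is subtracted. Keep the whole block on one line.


difference() { translate([254, 472, 0]) cube([2776, 126, 2553]); translate([975, 472, 744]) cube([908, 126, 1377]); }


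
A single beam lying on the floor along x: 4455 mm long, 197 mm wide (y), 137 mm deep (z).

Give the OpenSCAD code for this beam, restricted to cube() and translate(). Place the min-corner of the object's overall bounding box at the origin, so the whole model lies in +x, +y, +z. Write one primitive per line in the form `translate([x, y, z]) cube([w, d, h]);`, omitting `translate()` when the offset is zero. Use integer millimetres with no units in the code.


cube([4455, 197, 137]);


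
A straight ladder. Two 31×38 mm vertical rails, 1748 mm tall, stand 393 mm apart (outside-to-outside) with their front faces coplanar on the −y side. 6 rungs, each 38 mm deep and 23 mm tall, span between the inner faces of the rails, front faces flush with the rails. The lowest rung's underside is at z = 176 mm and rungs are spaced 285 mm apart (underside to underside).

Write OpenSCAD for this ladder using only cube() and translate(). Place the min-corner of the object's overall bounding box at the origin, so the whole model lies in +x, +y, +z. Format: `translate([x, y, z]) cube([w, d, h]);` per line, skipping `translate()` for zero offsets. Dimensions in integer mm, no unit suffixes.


cube([31, 38, 1748]);
translate([362, 0, 0]) cube([31, 38, 1748]);
translate([31, 0, 176]) cube([331, 38, 23]);
translate([31, 0, 461]) cube([331, 38, 23]);
translate([31, 0, 746]) cube([331, 38, 23]);
translate([31, 0, 1031]) cube([331, 38, 23]);
translate([31, 0, 1316]) cube([331, 38, 23]);
translate([31, 0, 1601]) cube([331, 38, 23]);


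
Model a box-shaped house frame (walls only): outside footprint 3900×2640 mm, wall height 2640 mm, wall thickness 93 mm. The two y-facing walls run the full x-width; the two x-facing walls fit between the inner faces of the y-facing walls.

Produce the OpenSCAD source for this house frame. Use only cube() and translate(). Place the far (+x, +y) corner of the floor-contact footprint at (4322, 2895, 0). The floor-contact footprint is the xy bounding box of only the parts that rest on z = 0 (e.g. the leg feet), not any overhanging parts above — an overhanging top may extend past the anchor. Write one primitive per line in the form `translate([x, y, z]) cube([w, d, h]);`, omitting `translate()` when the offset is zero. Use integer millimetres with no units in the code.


translate([422, 255, 0]) cube([3900, 93, 2640]);
translate([422, 2802, 0]) cube([3900, 93, 2640]);
translate([422, 348, 0]) cube([93, 2454, 2640]);
translate([4229, 348, 0]) cube([93, 2454, 2640]);


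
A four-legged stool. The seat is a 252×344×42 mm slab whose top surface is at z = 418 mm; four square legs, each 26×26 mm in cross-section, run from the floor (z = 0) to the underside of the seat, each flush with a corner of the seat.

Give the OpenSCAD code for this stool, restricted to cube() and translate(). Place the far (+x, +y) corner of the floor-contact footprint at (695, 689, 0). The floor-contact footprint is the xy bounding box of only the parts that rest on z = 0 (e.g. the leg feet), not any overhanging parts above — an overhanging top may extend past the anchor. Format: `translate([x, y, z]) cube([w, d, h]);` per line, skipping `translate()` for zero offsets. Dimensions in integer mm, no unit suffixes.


translate([443, 345, 376]) cube([252, 344, 42]);
translate([443, 345, 0]) cube([26, 26, 376]);
translate([669, 345, 0]) cube([26, 26, 376]);
translate([443, 663, 0]) cube([26, 26, 376]);
translate([669, 663, 0]) cube([26, 26, 376]);


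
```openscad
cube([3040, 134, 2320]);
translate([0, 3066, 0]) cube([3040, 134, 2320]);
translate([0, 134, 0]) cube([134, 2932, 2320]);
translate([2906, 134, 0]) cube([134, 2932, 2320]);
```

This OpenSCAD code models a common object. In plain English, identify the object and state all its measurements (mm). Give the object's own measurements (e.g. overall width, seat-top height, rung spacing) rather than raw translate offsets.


The wall frame of a small rectangular building: four walls, each 2320 mm tall and 134 mm thick, enclosing a footprint 3040 mm (x) by 3200 mm (y) outside-to-outside, with no floor or roof. The front and back walls (the −y and +y sides) span the full width; the two side walls fit between them.


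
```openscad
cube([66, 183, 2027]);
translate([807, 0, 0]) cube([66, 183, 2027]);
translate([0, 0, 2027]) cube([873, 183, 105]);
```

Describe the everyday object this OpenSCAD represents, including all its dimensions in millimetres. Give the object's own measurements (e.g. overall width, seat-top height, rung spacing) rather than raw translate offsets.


A door frame. The clear opening is 741 mm wide and 2027 mm high. Two 66 mm wide jambs, 183 mm deep, stand either side of the opening from the floor to the top of the opening. A 105 mm thick head sits across the top of both jambs, spanning the full outside width of the frame.


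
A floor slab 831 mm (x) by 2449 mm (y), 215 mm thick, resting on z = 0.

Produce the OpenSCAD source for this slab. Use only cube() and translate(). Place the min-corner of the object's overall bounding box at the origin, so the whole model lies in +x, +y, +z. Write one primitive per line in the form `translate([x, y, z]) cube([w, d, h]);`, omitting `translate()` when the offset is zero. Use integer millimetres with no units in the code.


cube([831, 2449, 215]);


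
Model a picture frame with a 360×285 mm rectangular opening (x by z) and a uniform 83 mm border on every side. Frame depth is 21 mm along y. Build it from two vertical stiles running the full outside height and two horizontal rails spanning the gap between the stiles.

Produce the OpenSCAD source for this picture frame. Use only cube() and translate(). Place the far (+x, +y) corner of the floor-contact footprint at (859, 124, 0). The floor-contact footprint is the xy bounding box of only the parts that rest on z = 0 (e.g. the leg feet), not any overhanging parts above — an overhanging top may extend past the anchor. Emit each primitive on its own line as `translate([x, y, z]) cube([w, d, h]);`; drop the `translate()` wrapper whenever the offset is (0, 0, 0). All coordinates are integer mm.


translate([333, 103, 0]) cube([83, 21, 451]);
translate([776, 103, 0]) cube([83, 21, 451]);
translate([416, 103, 0]) cube([360, 21, 83]);
translate([416, 103, 368]) cube([360, 21, 83]);


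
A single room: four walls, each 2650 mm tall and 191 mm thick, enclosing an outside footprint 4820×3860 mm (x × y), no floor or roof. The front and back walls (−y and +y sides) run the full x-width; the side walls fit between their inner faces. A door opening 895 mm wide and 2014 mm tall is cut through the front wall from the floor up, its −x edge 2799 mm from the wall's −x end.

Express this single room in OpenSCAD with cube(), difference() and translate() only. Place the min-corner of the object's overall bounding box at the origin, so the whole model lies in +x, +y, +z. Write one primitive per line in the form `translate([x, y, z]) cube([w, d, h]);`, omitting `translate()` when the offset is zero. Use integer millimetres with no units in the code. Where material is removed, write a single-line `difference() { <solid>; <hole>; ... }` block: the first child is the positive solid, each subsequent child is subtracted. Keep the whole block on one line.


difference() { cube([4820, 191, 2650]); translate([2799, 0, 0]) cube([895, 191, 2014]); }
translate([0, 3669, 0]) cube([4820, 191, 2650]);
translate([0, 191, 0]) cube([191, 3478, 2650]);
translate([4629, 191, 0]) cube([191, 3478, 2650]);


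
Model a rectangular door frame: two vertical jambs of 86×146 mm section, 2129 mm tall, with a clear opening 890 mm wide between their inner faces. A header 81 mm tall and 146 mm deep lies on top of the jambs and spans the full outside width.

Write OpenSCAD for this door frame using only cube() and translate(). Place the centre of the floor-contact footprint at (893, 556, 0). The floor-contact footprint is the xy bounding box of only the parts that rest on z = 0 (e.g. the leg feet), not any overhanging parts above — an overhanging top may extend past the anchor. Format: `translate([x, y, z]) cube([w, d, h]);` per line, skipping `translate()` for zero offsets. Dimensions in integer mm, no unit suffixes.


translate([362, 483, 0]) cube([86, 146, 2129]);
translate([1338, 483, 0]) cube([86, 146, 2129]);
translate([362, 483, 2129]) cube([1062, 146, 81]);


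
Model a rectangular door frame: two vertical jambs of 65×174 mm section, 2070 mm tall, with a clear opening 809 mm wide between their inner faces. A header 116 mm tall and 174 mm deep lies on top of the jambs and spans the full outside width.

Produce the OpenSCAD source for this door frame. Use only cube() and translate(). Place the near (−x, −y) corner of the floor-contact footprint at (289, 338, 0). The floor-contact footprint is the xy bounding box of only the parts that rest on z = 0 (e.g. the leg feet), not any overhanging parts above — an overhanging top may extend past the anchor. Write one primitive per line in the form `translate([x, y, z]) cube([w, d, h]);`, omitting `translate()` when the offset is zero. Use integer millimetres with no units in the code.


translate([289, 338, 0]) cube([65, 174, 2070]);
translate([1163, 338, 0]) cube([65, 174, 2070]);
translate([289, 338, 2070]) cube([939, 174, 116]);


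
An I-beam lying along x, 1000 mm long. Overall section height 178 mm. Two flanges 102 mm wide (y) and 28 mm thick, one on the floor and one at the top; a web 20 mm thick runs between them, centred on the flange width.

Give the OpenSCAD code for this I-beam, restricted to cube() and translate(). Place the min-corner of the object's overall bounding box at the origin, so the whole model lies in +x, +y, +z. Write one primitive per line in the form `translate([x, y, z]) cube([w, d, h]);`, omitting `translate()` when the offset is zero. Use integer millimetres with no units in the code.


cube([1000, 102, 28]);
translate([0, 41, 28]) cube([1000, 20, 122]);
translate([0, 0, 150]) cube([1000, 102, 28]);


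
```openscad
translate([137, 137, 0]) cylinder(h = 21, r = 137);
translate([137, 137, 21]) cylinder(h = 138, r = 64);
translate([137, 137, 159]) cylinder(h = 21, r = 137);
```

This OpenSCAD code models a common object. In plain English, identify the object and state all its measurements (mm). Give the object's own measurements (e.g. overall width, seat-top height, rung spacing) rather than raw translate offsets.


A spool: two coaxial disc flanges of radius 137 mm and thickness 21 mm, joined by a core cylinder of radius 64 mm and height 138 mm. The lower flange rests on z = 0 and the three cylinders share a vertical axis.


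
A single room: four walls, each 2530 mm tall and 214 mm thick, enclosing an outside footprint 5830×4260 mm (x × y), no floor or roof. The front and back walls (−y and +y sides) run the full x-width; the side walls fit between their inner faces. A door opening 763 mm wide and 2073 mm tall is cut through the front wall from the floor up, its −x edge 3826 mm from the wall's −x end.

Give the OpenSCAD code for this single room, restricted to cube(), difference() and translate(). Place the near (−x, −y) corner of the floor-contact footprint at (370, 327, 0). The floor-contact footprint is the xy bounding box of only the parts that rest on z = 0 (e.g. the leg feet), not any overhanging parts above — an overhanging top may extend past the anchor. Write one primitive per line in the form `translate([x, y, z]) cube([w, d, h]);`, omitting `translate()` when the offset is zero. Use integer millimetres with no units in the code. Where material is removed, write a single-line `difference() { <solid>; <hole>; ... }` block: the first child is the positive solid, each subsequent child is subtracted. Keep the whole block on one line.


difference() { translate([370, 327, 0]) cube([5830, 214, 2530]); translate([4196, 327, 0]) cube([763, 214, 2073]); }
translate([370, 4373, 0]) cube([5830, 214, 2530]);
translate([370, 541, 0]) cube([214, 3832, 2530]);
translate([5986, 541, 0]) cube([214, 3832, 2530]);


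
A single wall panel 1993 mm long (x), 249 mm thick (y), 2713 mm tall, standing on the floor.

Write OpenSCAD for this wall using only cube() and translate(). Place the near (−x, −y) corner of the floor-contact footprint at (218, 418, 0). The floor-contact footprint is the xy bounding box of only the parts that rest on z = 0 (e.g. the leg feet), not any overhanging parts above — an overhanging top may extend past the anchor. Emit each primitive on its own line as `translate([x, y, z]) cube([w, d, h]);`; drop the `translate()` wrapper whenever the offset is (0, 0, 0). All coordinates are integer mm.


translate([218, 418, 0]) cube([1993, 249, 2713]);


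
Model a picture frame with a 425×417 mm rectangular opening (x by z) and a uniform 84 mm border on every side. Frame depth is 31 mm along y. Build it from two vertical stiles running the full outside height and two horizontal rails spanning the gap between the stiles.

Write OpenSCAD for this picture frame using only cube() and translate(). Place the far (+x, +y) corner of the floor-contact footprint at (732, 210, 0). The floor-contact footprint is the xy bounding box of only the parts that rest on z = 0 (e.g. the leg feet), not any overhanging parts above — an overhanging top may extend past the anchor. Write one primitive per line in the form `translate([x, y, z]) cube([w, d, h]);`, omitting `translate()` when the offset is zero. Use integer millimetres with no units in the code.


translate([139, 179, 0]) cube([84, 31, 585]);
translate([648, 179, 0]) cube([84, 31, 585]);
translate([223, 179, 0]) cube([425, 31, 84]);
translate([223, 179, 501]) cube([425, 31, 84]);


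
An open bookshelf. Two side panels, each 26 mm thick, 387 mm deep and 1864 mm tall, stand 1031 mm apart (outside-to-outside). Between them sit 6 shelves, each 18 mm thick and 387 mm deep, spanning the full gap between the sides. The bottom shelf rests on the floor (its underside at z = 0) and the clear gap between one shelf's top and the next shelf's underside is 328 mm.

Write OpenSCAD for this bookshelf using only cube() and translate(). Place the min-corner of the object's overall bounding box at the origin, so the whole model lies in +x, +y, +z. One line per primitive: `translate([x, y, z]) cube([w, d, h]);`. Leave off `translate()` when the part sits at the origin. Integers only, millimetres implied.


cube([26, 387, 1864]);
translate([1005, 0, 0]) cube([26, 387, 1864]);
translate([26, 0, 0]) cube([979, 387, 18]);
translate([26, 0, 346]) cube([979, 387, 18]);
translate([26, 0, 692]) cube([979, 387, 18]);
translate([26, 0, 1038]) cube([979, 387, 18]);
translate([26, 0, 1384]) cube([979, 387, 18]);
translate([26, 0, 1730]) cube([979, 387, 18]);


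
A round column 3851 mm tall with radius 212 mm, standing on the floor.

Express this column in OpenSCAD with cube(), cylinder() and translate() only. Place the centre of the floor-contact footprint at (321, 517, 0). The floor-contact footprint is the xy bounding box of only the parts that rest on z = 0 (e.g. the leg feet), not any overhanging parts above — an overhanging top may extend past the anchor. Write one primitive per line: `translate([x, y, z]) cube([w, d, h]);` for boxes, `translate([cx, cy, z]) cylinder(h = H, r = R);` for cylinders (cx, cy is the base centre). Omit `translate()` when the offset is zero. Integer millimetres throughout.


translate([321, 517, 0]) cylinder(h = 3851, r = 212);


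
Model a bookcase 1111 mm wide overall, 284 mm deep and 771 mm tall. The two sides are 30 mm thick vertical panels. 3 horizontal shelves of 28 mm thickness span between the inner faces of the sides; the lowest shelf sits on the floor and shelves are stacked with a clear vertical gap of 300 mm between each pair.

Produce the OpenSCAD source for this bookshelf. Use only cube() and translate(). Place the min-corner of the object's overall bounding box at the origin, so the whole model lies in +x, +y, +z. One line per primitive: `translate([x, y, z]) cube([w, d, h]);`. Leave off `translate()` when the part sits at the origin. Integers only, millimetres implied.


cube([30, 284, 771]);
translate([1081, 0, 0]) cube([30, 284, 771]);
translate([30, 0, 0]) cube([1051, 284, 28]);
translate([30, 0, 328]) cube([1051, 284, 28]);
translate([30, 0, 656]) cube([1051, 284, 28]);


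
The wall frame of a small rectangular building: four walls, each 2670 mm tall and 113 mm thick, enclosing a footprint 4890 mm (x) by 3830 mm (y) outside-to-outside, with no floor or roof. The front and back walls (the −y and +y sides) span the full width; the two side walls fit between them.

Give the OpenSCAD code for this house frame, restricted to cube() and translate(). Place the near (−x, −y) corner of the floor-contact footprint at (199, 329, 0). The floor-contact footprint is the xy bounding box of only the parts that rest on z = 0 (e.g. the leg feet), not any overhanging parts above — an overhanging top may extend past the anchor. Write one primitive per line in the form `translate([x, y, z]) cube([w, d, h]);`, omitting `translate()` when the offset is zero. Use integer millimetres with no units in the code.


translate([199, 329, 0]) cube([4890, 113, 2670]);
translate([199, 4046, 0]) cube([4890, 113, 2670]);
translate([199, 442, 0]) cube([113, 3604, 2670]);
translate([4976, 442, 0]) cube([113, 3604, 2670]);


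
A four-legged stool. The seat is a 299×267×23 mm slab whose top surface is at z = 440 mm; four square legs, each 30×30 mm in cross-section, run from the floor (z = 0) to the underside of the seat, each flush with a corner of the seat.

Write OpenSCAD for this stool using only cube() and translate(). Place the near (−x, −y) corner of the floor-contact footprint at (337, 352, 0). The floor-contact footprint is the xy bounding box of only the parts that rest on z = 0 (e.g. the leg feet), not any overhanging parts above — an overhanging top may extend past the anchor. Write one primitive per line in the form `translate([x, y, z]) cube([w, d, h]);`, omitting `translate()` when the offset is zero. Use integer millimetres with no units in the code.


translate([337, 352, 417]) cube([299, 267, 23]);
translate([337, 352, 0]) cube([30, 30, 417]);
translate([606, 352, 0]) cube([30, 30, 417]);
translate([337, 589, 0]) cube([30, 30, 417]);
translate([606, 589, 0]) cube([30, 30, 417]);


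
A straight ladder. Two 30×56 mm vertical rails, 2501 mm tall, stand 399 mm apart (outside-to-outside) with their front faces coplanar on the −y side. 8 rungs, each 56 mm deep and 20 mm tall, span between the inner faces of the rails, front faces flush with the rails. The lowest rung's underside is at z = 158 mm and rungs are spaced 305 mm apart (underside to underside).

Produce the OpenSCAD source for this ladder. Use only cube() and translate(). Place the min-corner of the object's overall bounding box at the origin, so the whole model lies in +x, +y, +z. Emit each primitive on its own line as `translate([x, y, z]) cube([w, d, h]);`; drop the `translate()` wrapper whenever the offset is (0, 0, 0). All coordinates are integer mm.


cube([30, 56, 2501]);
translate([369, 0, 0]) cube([30, 56, 2501]);
translate([30, 0, 158]) cube([339, 56, 20]);
translate([30, 0, 463]) cube([339, 56, 20]);
translate([30, 0, 768]) cube([339, 56, 20]);
translate([30, 0, 1073]) cube([339, 56, 20]);
translate([30, 0, 1378]) cube([339, 56, 20]);
translate([30, 0, 1683]) cube([339, 56, 20]);
translate([30, 0, 1988]) cube([339, 56, 20]);
translate([30, 0, 2293]) cube([339, 56, 20]);


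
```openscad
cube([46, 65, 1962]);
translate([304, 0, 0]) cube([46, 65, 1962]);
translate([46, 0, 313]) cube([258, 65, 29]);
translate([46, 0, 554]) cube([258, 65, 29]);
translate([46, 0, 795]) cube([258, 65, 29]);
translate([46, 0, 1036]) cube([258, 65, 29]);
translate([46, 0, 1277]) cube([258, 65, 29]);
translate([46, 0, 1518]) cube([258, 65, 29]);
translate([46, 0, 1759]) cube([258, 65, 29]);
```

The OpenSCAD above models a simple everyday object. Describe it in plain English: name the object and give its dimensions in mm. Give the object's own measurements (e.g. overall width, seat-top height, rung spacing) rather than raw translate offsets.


A straight ladder. Two 46×65 mm vertical rails, 1962 mm tall, stand 350 mm apart (outside-to-outside) with their front faces coplanar on the −y side. 7 rungs, each 65 mm deep and 29 mm tall, span between the inner faces of the rails, front faces flush with the rails. The lowest rung's underside is at z = 313 mm and rungs are spaced 241 mm apart (underside to underside).
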